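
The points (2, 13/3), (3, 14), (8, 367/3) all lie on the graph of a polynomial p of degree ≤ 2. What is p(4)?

83/3

Write p(t) = at^2 + bt + c. Substituting each data point gives a linear system:
  4a + 2b + c = 13/3
  9a + 3b + c = 14
  64a + 8b + c = 367/3
Solving the system yields a = 2, b = -1/3, c = -3.
So p(t) = 2t² - (1/3)t - 3.
Then p(4) = 83/3.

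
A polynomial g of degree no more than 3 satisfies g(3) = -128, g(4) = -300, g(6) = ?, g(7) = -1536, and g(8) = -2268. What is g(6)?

-980

The 4 known points determine the degree-3 polynomial uniquely.
Write g(t) = at^3 + bt^2 + ct + d. Substituting each data point gives a linear system:
  27a + 9b + 3c + d = -128
  64a + 16b + 4c + d = -300
  343a + 49b + 7c + d = -1536
  512a + 64b + 8c + d = -2268
Solving the system yields a = -4, b = -4, c = 4, d = 4.
So g(t) = -4t³ - 4t² + 4t + 4.
Then g(6) = -980.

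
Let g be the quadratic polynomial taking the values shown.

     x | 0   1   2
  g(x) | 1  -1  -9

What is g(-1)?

-3

Using the Lagrange interpolation formula with nodes 0, 1, 2:
  L_0(x) = (x - 1)(x - 2) / 2
  L_1(x) = x(x - 2) / -1
  L_2(x) = x(x - 1) / 2
Then g(x) = 1·L_0(x) - 1·L_1(x) - 9·L_2(x).
Expanding and collecting terms gives g(x) = -3x² + x + 1.
Evaluating at x = -1: g(-1) = -3.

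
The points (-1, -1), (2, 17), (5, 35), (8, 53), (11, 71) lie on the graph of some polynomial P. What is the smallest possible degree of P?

1

Forward differences of the values at t = -1, 2, 5, 8, 11:
  P  : -1  17  35  53  71
  Δ  : 18  18  18  18
  Δ^2: 0  0  0
  Δ^3: 0  0
  Δ^4: 0
The first differences are constant (18) and nonzero, while all higher differences vanish, so the minimal degree is 1.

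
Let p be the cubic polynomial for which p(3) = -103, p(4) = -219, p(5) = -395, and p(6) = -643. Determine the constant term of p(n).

Write p(n) = an^3 + bn^2 + cn + d. Substituting each data point gives a linear system:
  27a + 9b + 3c + d = -103
  64a + 16b + 4c + d = -219
  125a + 25b + 5c + d = -395
  216a + 36b + 6c + d = -643
Solving the system yields a = -2, b = -6, c = 0, d = 5.
So p(n) = -2n^3 - 6n^2 + 5.
The constant term is 5.

5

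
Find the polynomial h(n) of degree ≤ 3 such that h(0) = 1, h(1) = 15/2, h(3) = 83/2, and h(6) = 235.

Using the Lagrange interpolation formula with nodes 0, 1, 3, 6:
  L_0(n) = (n - 1)(n - 3)(n - 6) / -18
  L_1(n) = n(n - 3)(n - 6) / 10
  L_2(n) = n(n - 1)(n - 6) / -18
  L_3(n) = n(n - 1)(n - 3) / 90
Then h(n) = 1·L_0(n) + 15/2·L_1(n) + 83/2·L_2(n) + 235·L_3(n).
Expanding and collecting terms gives h(n) = n^3 - (1/2)n^2 + 6n + 1.
Check: h(6) = 235. ✓

h(n) = n^3 - (1/2)n^2 + 6n + 1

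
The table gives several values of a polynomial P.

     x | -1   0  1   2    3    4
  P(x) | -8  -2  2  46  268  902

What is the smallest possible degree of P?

Forward differences of the values at x = -1, 0, 1, 2, 3, 4:
  P  : -8  -2  2  46  268  902
  Δ  : 6  4  44  222  634
  Δ^2: -2  40  178  412
  Δ^3: 42  138  234
  Δ^4: 96  96
  Δ^5: 0
The fourth differences are constant (96) and nonzero, while all higher differences vanish, so the minimal degree is 4.

4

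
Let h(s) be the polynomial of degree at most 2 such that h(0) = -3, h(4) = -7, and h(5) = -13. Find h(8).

-43

Write h(s) = as^2 + bs + c. Substituting each data point gives a linear system:
  c = -3
  16a + 4b + c = -7
  25a + 5b + c = -13
Solving the system yields a = -1, b = 3, c = -3.
So h(s) = -s² + 3s - 3.
Then h(8) = -43.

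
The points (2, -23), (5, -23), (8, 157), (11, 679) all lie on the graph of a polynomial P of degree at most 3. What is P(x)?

P(x) = x^3 - 5x^2 - 4x - 3

Write P(x) = ax^3 + bx^2 + cx + d. Substituting each data point gives a linear system:
  8a + 4b + 2c + d = -23
  125a + 25b + 5c + d = -23
  512a + 64b + 8c + d = 157
  1331a + 121b + 11c + d = 679
Solving the system yields a = 1, b = -5, c = -4, d = -3.
So P(x) = x^3 - 5x^2 - 4x - 3.
Check: P(11) = 679. ✓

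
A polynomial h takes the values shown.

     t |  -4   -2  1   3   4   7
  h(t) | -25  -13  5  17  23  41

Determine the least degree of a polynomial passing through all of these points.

1

Divided differences on the nodes -4, -2, 1, 3, 4, 7:
  order 0: -25  -13  5  17  23  41
  order 1: 6  6  6  6  6
  order 2: 0  0  0  0
  order 3: 0  0  0
  order 4: 0  0
  order 5: 0
The order-1 divided differences are all 6 (nonzero) and every higher order vanishes, so the data lies on a polynomial of degree exactly 1.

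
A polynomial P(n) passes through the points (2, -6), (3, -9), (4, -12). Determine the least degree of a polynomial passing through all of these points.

1

Forward differences of the values at n = 2, 3, 4:
  P  : -6  -9  -12
  Δ  : -3  -3
  Δ^2: 0
The first differences are constant (-3) and nonzero, while all higher differences vanish, so the minimal degree is 1.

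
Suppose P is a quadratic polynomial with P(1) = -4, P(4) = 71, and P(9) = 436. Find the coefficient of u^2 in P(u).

6

Write P(u) = au^2 + bu + c. Substituting each data point gives a linear system:
  a + b + c = -4
  16a + 4b + c = 71
  81a + 9b + c = 436
Solving the system yields a = 6, b = -5, c = -5.
So P(u) = 6u² - 5u - 5.
The leading coefficient is 6.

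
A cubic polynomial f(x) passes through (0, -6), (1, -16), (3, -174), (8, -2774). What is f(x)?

Write f(x) = ax^3 + bx^2 + cx + d. Substituting each data point gives a linear system:
  d = -6
  a + b + c + d = -16
  27a + 9b + 3c + d = -174
  512a + 64b + 8c + d = -2774
Solving the system yields a = -5, b = -3, c = -2, d = -6.
So f(x) = -5x^3 - 3x^2 - 2x - 6.
Check: f(1) = -16. ✓

f(x) = -5x^3 - 3x^2 - 2x - 6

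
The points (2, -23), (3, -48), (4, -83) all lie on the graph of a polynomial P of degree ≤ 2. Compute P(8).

-323

Write P(s) = as^2 + bs + c. Substituting each data point gives a linear system:
  4a + 2b + c = -23
  9a + 3b + c = -48
  16a + 4b + c = -83
Solving the system yields a = -5, b = 0, c = -3.
So P(s) = -5s² - 3.
Then P(8) = -323.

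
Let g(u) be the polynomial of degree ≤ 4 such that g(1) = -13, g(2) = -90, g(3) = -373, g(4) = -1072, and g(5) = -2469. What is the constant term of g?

Write g(u) = au^4 + bu^3 + cu^2 + du + e. Substituting each data point gives a linear system:
  a + b + c + d + e = -13
  16a + 8b + 4c + 2d + e = -90
  81a + 27b + 9c + 3d + e = -373
  256a + 64b + 16c + 4d + e = -1072
  625a + 125b + 25c + 5d + e = -2469
Solving the system yields a = -3, b = -5, c = 2, d = -3, e = -4.
So g(u) = -3u^4 - 5u^3 + 2u^2 - 3u - 4.
The constant term is -4.

-4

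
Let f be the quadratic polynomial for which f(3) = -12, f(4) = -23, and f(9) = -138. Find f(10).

-173

Write f(n) = an^2 + bn + c. Substituting each data point gives a linear system:
  9a + 3b + c = -12
  16a + 4b + c = -23
  81a + 9b + c = -138
Solving the system yields a = -2, b = 3, c = -3.
So f(n) = -2n^2 + 3n - 3.
Then f(10) = -173.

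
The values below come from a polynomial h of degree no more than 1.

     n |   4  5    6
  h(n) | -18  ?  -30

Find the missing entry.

On equispaced nodes a degree-1 polynomial has vanishing second forward difference, so
  h(4) - 2·h(5) + h(6) = 0.
Substituting the known values and solving for h(5):
  -2·h(5) = 48
  h(5) = -24.

-24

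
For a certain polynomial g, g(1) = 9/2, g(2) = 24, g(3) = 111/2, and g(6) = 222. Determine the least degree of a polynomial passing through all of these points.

Divided differences on the nodes 1, 2, 3, 6:
  order 0: 9/2  24  111/2  222
  order 1: 39/2  63/2  111/2
  order 2: 6  6
  order 3: 0
The order-2 divided differences are all 6 (nonzero) and every higher order vanishes, so the data lies on a polynomial of degree exactly 2.

2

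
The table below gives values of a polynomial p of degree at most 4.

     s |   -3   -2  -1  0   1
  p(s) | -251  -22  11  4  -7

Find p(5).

-3571

Using the Lagrange interpolation formula with nodes -3, -2, -1, 0, 1:
  L_0(s) = (s + 2)(s + 1)s(s - 1) / 24
  L_1(s) = (s + 3)(s + 1)s(s - 1) / -6
  L_2(s) = (s + 3)(s + 2)s(s - 1) / 4
  L_3(s) = (s + 3)(s + 2)(s + 1)(s - 1) / -6
  L_4(s) = (s + 3)(s + 2)(s + 1)s / 24
Then p(s) = -251·L_0(s) - 22·L_1(s) + 11·L_2(s) + 4·L_3(s) - 7·L_4(s).
Expanding and collecting terms gives p(s) = -5s⁴ - 4s³ + 3s² - 5s + 4.
Evaluating at s = 5: p(5) = -3571.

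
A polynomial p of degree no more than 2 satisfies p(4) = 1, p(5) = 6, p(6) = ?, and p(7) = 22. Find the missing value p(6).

The 3 known points determine the degree-2 polynomial uniquely.
Write p(t) = at^2 + bt + c. Substituting each data point gives a linear system:
  16a + 4b + c = 1
  25a + 5b + c = 6
  49a + 7b + c = 22
Solving the system yields a = 1, b = -4, c = 1.
So p(t) = t² - 4t + 1.
Then p(6) = 13.

13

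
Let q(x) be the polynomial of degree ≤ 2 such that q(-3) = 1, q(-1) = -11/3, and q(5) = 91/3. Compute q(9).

93

Write q(x) = ax^2 + bx + c. Substituting each data point gives a linear system:
  9a - 3b + c = 1
  a - b + c = -11/3
  25a + 5b + c = 91/3
Solving the system yields a = 1, b = 5/3, c = -3.
So q(x) = x^2 + (5/3)x - 3.
Then q(9) = 93.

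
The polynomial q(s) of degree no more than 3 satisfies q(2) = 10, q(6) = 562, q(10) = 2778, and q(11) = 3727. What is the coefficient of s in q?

-2

Write q(s) = as^3 + bs^2 + cs + d. Substituting each data point gives a linear system:
  8a + 4b + 2c + d = 10
  216a + 36b + 6c + d = 562
  1000a + 100b + 10c + d = 2778
  1331a + 121b + 11c + d = 3727
Solving the system yields a = 3, b = -2, c = -2, d = -2.
So q(s) = 3s^3 - 2s^2 - 2s - 2.
The coefficient of s is -2.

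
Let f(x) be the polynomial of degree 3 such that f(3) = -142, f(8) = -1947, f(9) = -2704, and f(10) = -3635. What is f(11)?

-4758

Using the Lagrange interpolation formula with nodes 3, 8, 9, 10:
  L_0(x) = (x - 8)(x - 9)(x - 10) / -210
  L_1(x) = (x - 3)(x - 9)(x - 10) / 10
  L_2(x) = (x - 3)(x - 8)(x - 10) / -6
  L_3(x) = (x - 3)(x - 8)(x - 9) / 14
Then f(x) = -142·L_0(x) - 1947·L_1(x) - 2704·L_2(x) - 3635·L_3(x).
Expanding and collecting terms gives f(x) = -3x³ - 6x² - 4x + 5.
Evaluating at x = 11: f(11) = -4758.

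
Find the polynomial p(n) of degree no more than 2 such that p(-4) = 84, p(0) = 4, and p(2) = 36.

Write p(n) = an^2 + bn + c. Substituting each data point gives a linear system:
  16a - 4b + c = 84
  c = 4
  4a + 2b + c = 36
Solving the system yields a = 6, b = 4, c = 4.
So p(n) = 6n^2 + 4n + 4.
Check: p(-4) = 84. ✓

p(n) = 6n^2 + 4n + 4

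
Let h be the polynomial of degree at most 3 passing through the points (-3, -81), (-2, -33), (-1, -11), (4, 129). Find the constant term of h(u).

-3

Write h(u) = au^3 + bu^2 + cu + d. Substituting each data point gives a linear system:
  -27a + 9b - 3c + d = -81
  -8a + 4b - 2c + d = -33
  -a + b - c + d = -11
  64a + 16b + 4c + d = 129
Solving the system yields a = 2, b = -1, c = 5, d = -3.
So h(u) = 2u^3 - u^2 + 5u - 3.
The constant term is -3.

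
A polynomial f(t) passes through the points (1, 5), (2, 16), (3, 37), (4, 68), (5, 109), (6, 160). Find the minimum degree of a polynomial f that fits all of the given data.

2

Forward differences of the values at t = 1, 2, 3, 4, 5, 6:
  f  : 5  16  37  68  109  160
  Δ  : 11  21  31  41  51
  Δ^2: 10  10  10  10
  Δ^3: 0  0  0
  Δ^4: 0  0
  Δ^5: 0
The second differences are constant (10) and nonzero, while all higher differences vanish, so the minimal degree is 2.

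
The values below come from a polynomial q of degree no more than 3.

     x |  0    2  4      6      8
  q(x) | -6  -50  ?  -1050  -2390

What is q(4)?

-334

On equispaced nodes a degree-3 polynomial has vanishing fourth forward difference, so
  q(0) - 4·q(2) + 6·q(4) - 4·q(6) + q(8) = 0.
Substituting the known values and solving for q(4):
  6·q(4) = -2004
  q(4) = -334.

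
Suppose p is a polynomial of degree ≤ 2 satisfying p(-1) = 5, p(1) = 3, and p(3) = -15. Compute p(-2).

0

Write p(u) = au^2 + bu + c. Substituting each data point gives a linear system:
  a - b + c = 5
  a + b + c = 3
  9a + 3b + c = -15
Solving the system yields a = -2, b = -1, c = 6.
So p(u) = -2u^2 - u + 6.
Then p(-2) = 0.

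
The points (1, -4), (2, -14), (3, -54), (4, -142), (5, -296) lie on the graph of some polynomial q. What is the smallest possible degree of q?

Forward differences of the values at x = 1, 2, 3, 4, 5:
  q  : -4  -14  -54  -142  -296
  Δ  : -10  -40  -88  -154
  Δ^2: -30  -48  -66
  Δ^3: -18  -18
  Δ^4: 0
The third differences are constant (-18) and nonzero, while all higher differences vanish, so the minimal degree is 3.

3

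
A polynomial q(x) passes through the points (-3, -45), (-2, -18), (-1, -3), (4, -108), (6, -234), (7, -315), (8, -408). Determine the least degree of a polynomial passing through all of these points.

2

Divided differences on the nodes -3, -2, -1, 4, 6, 7, 8:
  order 0: -45  -18  -3  -108  -234  -315  -408
  order 1: 27  15  -21  -63  -81  -93
  order 2: -6  -6  -6  -6  -6
  order 3: 0  0  0  0
  order 4: 0  0  0
  order 5: 0  0
  order 6: 0
The order-2 divided differences are all -6 (nonzero) and every higher order vanishes, so the data lies on a polynomial of degree exactly 2.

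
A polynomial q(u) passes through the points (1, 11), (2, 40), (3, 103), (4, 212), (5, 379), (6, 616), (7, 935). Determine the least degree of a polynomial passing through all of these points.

3

Forward differences of the values at u = 1, 2, 3, 4, 5, 6, 7:
  q  : 11  40  103  212  379  616  935
  Δ  : 29  63  109  167  237  319
  Δ^2: 34  46  58  70  82
  Δ^3: 12  12  12  12
  Δ^4: 0  0  0
  Δ^5: 0  0
  Δ^6: 0
The third differences are constant (12) and nonzero, while all higher differences vanish, so the minimal degree is 3.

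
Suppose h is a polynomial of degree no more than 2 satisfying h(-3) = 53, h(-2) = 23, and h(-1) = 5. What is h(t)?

Using the Lagrange interpolation formula with nodes -3, -2, -1:
  L_0(t) = (t + 2)(t + 1) / 2
  L_1(t) = (t + 3)(t + 1) / -1
  L_2(t) = (t + 3)(t + 2) / 2
Then h(t) = 53·L_0(t) + 23·L_1(t) + 5·L_2(t).
Expanding and collecting terms gives h(t) = 6t^2 - 1.
Check: h(-1) = 5. ✓

h(t) = 6t^2 - 1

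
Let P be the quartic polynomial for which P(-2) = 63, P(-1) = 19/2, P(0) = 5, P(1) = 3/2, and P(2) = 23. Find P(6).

Forward differences of the values at t = -2, -1, 0, 1, 2:
  P  : 63  19/2  5  3/2  23
  Δ  : -107/2  -9/2  -7/2  43/2
  Δ^2: 49  1  25
  Δ^3: -48  24
  Δ^4: 72
The fourth differences are constant, confirming degree 4.
Interpolating (Newton forward form) and evaluating at t = 6 gives P(6) = 3359.

3359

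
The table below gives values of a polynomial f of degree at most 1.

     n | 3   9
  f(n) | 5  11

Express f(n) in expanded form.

f(n) = n + 2

Write f(n) = an + b. Substituting each data point gives a linear system:
  3a + b = 5
  9a + b = 11
Solving the system yields a = 1, b = 2.
So f(n) = n + 2.
Check: f(9) = 11. ✓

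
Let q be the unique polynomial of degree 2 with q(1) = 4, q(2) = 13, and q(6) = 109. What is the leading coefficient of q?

Write q(t) = at^2 + bt + c. Substituting each data point gives a linear system:
  a + b + c = 4
  4a + 2b + c = 13
  36a + 6b + c = 109
Solving the system yields a = 3, b = 0, c = 1.
So q(t) = 3t^2 + 1.
The leading coefficient is 3.

3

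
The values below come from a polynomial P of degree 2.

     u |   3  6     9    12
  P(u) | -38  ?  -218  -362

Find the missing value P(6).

-110

The 3 known points determine the degree-2 polynomial uniquely.
Write P(u) = au^2 + bu + c. Substituting each data point gives a linear system:
  9a + 3b + c = -38
  81a + 9b + c = -218
  144a + 12b + c = -362
Solving the system yields a = -2, b = -6, c = -2.
So P(u) = -2u^2 - 6u - 2.
Then P(6) = -110.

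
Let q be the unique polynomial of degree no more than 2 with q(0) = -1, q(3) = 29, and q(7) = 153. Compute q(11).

373

Using the Lagrange interpolation formula with nodes 0, 3, 7:
  L_0(x) = (x - 3)(x - 7) / 21
  L_1(x) = x(x - 7) / -12
  L_2(x) = x(x - 3) / 28
Then q(x) = -1·L_0(x) + 29·L_1(x) + 153·L_2(x).
Expanding and collecting terms gives q(x) = 3x^2 + x - 1.
Evaluating at x = 11: q(11) = 373.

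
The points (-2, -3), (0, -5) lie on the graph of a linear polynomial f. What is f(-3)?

Using the Lagrange interpolation formula with nodes -2, 0:
  L_0(t) = t / -2
  L_1(t) = (t + 2) / 2
Then f(t) = -3·L_0(t) - 5·L_1(t).
Expanding and collecting terms gives f(t) = -t - 5.
Evaluating at t = -3: f(-3) = -2.

-2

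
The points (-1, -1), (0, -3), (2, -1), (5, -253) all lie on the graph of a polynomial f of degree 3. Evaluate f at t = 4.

-111

Write f(t) = at^3 + bt^2 + ct + d. Substituting each data point gives a linear system:
  -a + b - c + d = -1
  d = -3
  8a + 4b + 2c + d = -1
  125a + 25b + 5c + d = -253
Solving the system yields a = -3, b = 4, c = 5, d = -3.
So f(t) = -3t^3 + 4t^2 + 5t - 3.
Then f(4) = -111.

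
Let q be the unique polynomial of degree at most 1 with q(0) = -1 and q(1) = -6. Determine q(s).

Write q(s) = as + b. Substituting each data point gives a linear system:
  b = -1
  a + b = -6
Solving the system yields a = -5, b = -1.
So q(s) = -5s - 1.
Check: q(0) = -1. ✓

q(s) = -5s - 1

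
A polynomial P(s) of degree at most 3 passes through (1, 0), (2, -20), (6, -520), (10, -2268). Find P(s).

P(s) = -2s^3 - 3s^2 + 3s + 2

Using the Lagrange interpolation formula with nodes 1, 2, 6, 10:
  L_0(s) = (s - 2)(s - 6)(s - 10) / -45
  L_1(s) = (s - 1)(s - 6)(s - 10) / 32
  L_2(s) = (s - 1)(s - 2)(s - 10) / -80
  L_3(s) = (s - 1)(s - 2)(s - 6) / 288
Then P(s) = 0·L_0(s) - 20·L_1(s) - 520·L_2(s) - 2268·L_3(s).
Expanding and collecting terms gives P(s) = -2s^3 - 3s^2 + 3s + 2.
Check: P(2) = -20. ✓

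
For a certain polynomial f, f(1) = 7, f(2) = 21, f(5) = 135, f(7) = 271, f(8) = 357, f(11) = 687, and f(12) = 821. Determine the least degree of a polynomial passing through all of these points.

2

Divided differences on the nodes 1, 2, 5, 7, 8, 11, 12:
  order 0: 7  21  135  271  357  687  821
  order 1: 14  38  68  86  110  134
  order 2: 6  6  6  6  6
  order 3: 0  0  0  0
  order 4: 0  0  0
  order 5: 0  0
  order 6: 0
The order-2 divided differences are all 6 (nonzero) and every higher order vanishes, so the data lies on a polynomial of degree exactly 2.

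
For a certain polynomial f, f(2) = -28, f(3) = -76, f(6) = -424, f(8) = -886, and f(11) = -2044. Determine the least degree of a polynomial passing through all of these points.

Divided differences on the nodes 2, 3, 6, 8, 11:
  order 0: -28  -76  -424  -886  -2044
  order 1: -48  -116  -231  -386
  order 2: -17  -23  -31
  order 3: -1  -1
  order 4: 0
The order-3 divided differences are all -1 (nonzero) and every higher order vanishes, so the data lies on a polynomial of degree exactly 3.

3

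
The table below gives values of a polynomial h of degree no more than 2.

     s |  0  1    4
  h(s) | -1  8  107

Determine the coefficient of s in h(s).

3

Write h(s) = as^2 + bs + c. Substituting each data point gives a linear system:
  c = -1
  a + b + c = 8
  16a + 4b + c = 107
Solving the system yields a = 6, b = 3, c = -1.
So h(s) = 6s² + 3s - 1.
The coefficient of s is 3.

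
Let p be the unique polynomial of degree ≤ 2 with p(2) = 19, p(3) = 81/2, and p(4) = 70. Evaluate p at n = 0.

0

Using the Lagrange interpolation formula with nodes 2, 3, 4:
  L_0(n) = (n - 3)(n - 4) / 2
  L_1(n) = (n - 2)(n - 4) / -1
  L_2(n) = (n - 2)(n - 3) / 2
Then p(n) = 19·L_0(n) + 81/2·L_1(n) + 70·L_2(n).
Expanding and collecting terms gives p(n) = 4n^2 + (3/2)n.
Evaluating at n = 0: p(0) = 0.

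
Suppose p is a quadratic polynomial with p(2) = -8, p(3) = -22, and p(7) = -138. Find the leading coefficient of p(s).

-3

Write p(s) = as^2 + bs + c. Substituting each data point gives a linear system:
  4a + 2b + c = -8
  9a + 3b + c = -22
  49a + 7b + c = -138
Solving the system yields a = -3, b = 1, c = 2.
So p(s) = -3s^2 + s + 2.
The leading coefficient is -3.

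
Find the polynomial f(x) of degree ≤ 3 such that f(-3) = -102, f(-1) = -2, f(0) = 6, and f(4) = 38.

f(x) = 2x^3 - 6x^2 + 6

Write f(x) = ax^3 + bx^2 + cx + d. Substituting each data point gives a linear system:
  -27a + 9b - 3c + d = -102
  -a + b - c + d = -2
  d = 6
  64a + 16b + 4c + d = 38
Solving the system yields a = 2, b = -6, c = 0, d = 6.
So f(x) = 2x^3 - 6x^2 + 6.
Check: f(-1) = -2. ✓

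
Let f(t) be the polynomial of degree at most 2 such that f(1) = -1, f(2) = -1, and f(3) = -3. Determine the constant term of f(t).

-3

Write f(t) = at^2 + bt + c. Substituting each data point gives a linear system:
  a + b + c = -1
  4a + 2b + c = -1
  9a + 3b + c = -3
Solving the system yields a = -1, b = 3, c = -3.
So f(t) = -t^2 + 3t - 3.
The constant term is -3.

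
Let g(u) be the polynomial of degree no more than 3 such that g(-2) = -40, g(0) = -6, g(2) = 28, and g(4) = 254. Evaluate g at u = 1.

-1

Forward differences of the values at u = -2, 0, 2, 4:
  g  : -40  -6  28  254
  Δ  : 34  34  226
  Δ^2: 0  192
  Δ^3: 192
The third differences are constant, confirming degree 3.
Interpolating (Newton forward form) and evaluating at u = 1 gives g(1) = -1.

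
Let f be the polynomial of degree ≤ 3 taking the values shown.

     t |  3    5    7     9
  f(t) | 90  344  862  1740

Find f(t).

f(t) = 2t^3 + 3t^2 + 5t - 6

Write f(t) = at^3 + bt^2 + ct + d. Substituting each data point gives a linear system:
  27a + 9b + 3c + d = 90
  125a + 25b + 5c + d = 344
  343a + 49b + 7c + d = 862
  729a + 81b + 9c + d = 1740
Solving the system yields a = 2, b = 3, c = 5, d = -6.
So f(t) = 2t^3 + 3t^2 + 5t - 6.
Check: f(9) = 1740. ✓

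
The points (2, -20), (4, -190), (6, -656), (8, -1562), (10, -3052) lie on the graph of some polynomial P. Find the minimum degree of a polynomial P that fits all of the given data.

Forward differences of the values at s = 2, 4, 6, 8, 10:
  P  : -20  -190  -656  -1562  -3052
  Δ  : -170  -466  -906  -1490
  Δ^2: -296  -440  -584
  Δ^3: -144  -144
  Δ^4: 0
The third differences are constant (-144) and nonzero, while all higher differences vanish, so the minimal degree is 3.

3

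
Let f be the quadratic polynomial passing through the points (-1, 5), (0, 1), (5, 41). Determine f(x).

f(x) = 2x^2 - 2x + 1

Using the Lagrange interpolation formula with nodes -1, 0, 5:
  L_0(x) = x(x - 5) / 6
  L_1(x) = (x + 1)(x - 5) / -5
  L_2(x) = (x + 1)x / 30
Then f(x) = 5·L_0(x) + 1·L_1(x) + 41·L_2(x).
Expanding and collecting terms gives f(x) = 2x^2 - 2x + 1.
Check: f(-1) = 5. ✓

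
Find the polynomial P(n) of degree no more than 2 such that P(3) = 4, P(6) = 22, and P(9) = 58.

Using the Lagrange interpolation formula with nodes 3, 6, 9:
  L_0(n) = (n - 6)(n - 9) / 18
  L_1(n) = (n - 3)(n - 9) / -9
  L_2(n) = (n - 3)(n - 6) / 18
Then P(n) = 4·L_0(n) + 22·L_1(n) + 58·L_2(n).
Expanding and collecting terms gives P(n) = n^2 - 3n + 4.
Check: P(6) = 22. ✓

P(n) = n^2 - 3n + 4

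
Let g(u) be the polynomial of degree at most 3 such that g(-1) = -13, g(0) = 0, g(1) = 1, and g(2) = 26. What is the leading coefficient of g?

6

Write g(u) = au^3 + bu^2 + cu + d. Substituting each data point gives a linear system:
  -a + b - c + d = -13
  d = 0
  a + b + c + d = 1
  8a + 4b + 2c + d = 26
Solving the system yields a = 6, b = -6, c = 1, d = 0.
So g(u) = 6u^3 - 6u^2 + u.
The leading coefficient is 6.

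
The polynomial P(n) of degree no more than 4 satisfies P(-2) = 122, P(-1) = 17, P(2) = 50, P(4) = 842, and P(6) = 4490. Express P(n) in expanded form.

P(n) = 4n^4 - 4n^3 + 5n^2 - 2n + 2

Write P(n) = an^4 + bn^3 + cn^2 + dn + e. Substituting each data point gives a linear system:
  16a - 8b + 4c - 2d + e = 122
  a - b + c - d + e = 17
  16a + 8b + 4c + 2d + e = 50
  256a + 64b + 16c + 4d + e = 842
  1296a + 216b + 36c + 6d + e = 4490
Solving the system yields a = 4, b = -4, c = 5, d = -2, e = 2.
So P(n) = 4n^4 - 4n^3 + 5n^2 - 2n + 2.
Check: P(2) = 50. ✓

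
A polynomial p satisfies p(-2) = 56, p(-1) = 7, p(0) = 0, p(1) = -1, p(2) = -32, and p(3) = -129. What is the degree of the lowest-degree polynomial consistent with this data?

Forward differences of the values at u = -2, -1, 0, 1, 2, 3:
  p  : 56  7  0  -1  -32  -129
  Δ  : -49  -7  -1  -31  -97
  Δ^2: 42  6  -30  -66
  Δ^3: -36  -36  -36
  Δ^4: 0  0
  Δ^5: 0
The third differences are constant (-36) and nonzero, while all higher differences vanish, so the minimal degree is 3.

3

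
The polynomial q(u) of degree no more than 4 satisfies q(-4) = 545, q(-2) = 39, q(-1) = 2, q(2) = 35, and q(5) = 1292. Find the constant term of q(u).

Write q(u) = au^4 + bu^3 + cu^2 + du + e. Substituting each data point gives a linear system:
  256a - 64b + 16c - 4d + e = 545
  16a - 8b + 4c - 2d + e = 39
  a - b + c - d + e = 2
  16a + 8b + 4c + 2d + e = 35
  625a + 125b + 25c + 5d + e = 1292
Solving the system yields a = 2, b = 0, c = 2, d = -1, e = -3.
So q(u) = 2u⁴ + 2u² - u - 3.
The constant term is -3.

-3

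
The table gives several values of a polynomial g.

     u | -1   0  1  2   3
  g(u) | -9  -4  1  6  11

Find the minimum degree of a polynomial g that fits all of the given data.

Forward differences of the values at u = -1, 0, 1, 2, 3:
  g  : -9  -4  1  6  11
  Δ  : 5  5  5  5
  Δ^2: 0  0  0
  Δ^3: 0  0
  Δ^4: 0
The first differences are constant (5) and nonzero, while all higher differences vanish, so the minimal degree is 1.

1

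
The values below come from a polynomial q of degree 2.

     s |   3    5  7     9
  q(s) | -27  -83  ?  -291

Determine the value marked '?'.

-171

On equispaced nodes a degree-2 polynomial has vanishing third forward difference, so
  - q(3) + 3·q(5) - 3·q(7) + q(9) = 0.
Substituting the known values and solving for q(7):
  -3·q(7) = 513
  q(7) = -171.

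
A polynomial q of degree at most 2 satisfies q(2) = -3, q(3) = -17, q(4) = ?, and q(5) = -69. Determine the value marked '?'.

-39

The 3 known points determine the degree-2 polynomial uniquely.
Write q(s) = as^2 + bs + c. Substituting each data point gives a linear system:
  4a + 2b + c = -3
  9a + 3b + c = -17
  25a + 5b + c = -69
Solving the system yields a = -4, b = 6, c = 1.
So q(s) = -4s² + 6s + 1.
Then q(4) = -39.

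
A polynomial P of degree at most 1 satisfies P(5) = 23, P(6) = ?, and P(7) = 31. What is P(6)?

The 2 known points determine the degree-1 polynomial uniquely.
Write P(u) = au + b. Substituting each data point gives a linear system:
  5a + b = 23
  7a + b = 31
Solving the system yields a = 4, b = 3.
So P(u) = 4u + 3.
Then P(6) = 27.

27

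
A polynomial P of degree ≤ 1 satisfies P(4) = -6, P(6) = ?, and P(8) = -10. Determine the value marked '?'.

The 2 known points determine the degree-1 polynomial uniquely.
Write P(t) = at + b. Substituting each data point gives a linear system:
  4a + b = -6
  8a + b = -10
Solving the system yields a = -1, b = -2.
So P(t) = -t - 2.
Then P(6) = -8.

-8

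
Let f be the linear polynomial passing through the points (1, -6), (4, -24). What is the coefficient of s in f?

Write f(s) = as + b. Substituting each data point gives a linear system:
  a + b = -6
  4a + b = -24
Solving the system yields a = -6, b = 0.
So f(s) = -6s.
The leading coefficient is -6.

-6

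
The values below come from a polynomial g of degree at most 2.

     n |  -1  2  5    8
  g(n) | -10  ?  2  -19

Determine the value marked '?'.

5

The 3 known points determine the degree-2 polynomial uniquely.
Write g(n) = an^2 + bn + c. Substituting each data point gives a linear system:
  a - b + c = -10
  25a + 5b + c = 2
  64a + 8b + c = -19
Solving the system yields a = -1, b = 6, c = -3.
So g(n) = -n^2 + 6n - 3.
Then g(2) = 5.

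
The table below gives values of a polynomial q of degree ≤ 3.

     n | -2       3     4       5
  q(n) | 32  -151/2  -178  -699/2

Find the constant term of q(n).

Write q(n) = an^3 + bn^2 + cn + d. Substituting each data point gives a linear system:
  -8a + 4b - 2c + d = 32
  27a + 9b + 3c + d = -151/2
  64a + 16b + 4c + d = -178
  125a + 25b + 5c + d = -699/2
Solving the system yields a = -3, b = 3/2, c = -2, d = -2.
So q(n) = -3n^3 + (3/2)n^2 - 2n - 2.
The constant term is -2.

-2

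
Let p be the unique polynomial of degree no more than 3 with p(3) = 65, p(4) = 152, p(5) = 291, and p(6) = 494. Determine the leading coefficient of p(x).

Write p(x) = ax^3 + bx^2 + cx + d. Substituting each data point gives a linear system:
  27a + 9b + 3c + d = 65
  64a + 16b + 4c + d = 152
  125a + 25b + 5c + d = 291
  216a + 36b + 6c + d = 494
Solving the system yields a = 2, b = 2, c = -1, d = -4.
So p(x) = 2x³ + 2x² - x - 4.
The leading coefficient is 2.

2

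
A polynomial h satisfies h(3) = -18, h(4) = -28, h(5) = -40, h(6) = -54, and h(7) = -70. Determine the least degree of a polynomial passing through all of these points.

Forward differences of the values at n = 3, 4, 5, 6, 7:
  h  : -18  -28  -40  -54  -70
  Δ  : -10  -12  -14  -16
  Δ^2: -2  -2  -2
  Δ^3: 0  0
  Δ^4: 0
The second differences are constant (-2) and nonzero, while all higher differences vanish, so the minimal degree is 2.

2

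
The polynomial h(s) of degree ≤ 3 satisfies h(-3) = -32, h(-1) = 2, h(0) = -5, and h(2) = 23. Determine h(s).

Write h(s) = as^3 + bs^2 + cs + d. Substituting each data point gives a linear system:
  -27a + 9b - 3c + d = -32
  -a + b - c + d = 2
  d = -5
  8a + 4b + 2c + d = 23
Solving the system yields a = 3, b = 4, c = -6, d = -5.
So h(s) = 3s³ + 4s² - 6s - 5.
Check: h(-3) = -32. ✓

h(s) = 3s^3 + 4s^2 - 6s - 5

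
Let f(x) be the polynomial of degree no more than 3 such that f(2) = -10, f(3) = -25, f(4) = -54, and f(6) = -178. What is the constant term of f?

2

Write f(x) = ax^3 + bx^2 + cx + d. Substituting each data point gives a linear system:
  8a + 4b + 2c + d = -10
  27a + 9b + 3c + d = -25
  64a + 16b + 4c + d = -54
  216a + 36b + 6c + d = -178
Solving the system yields a = -1, b = 2, c = -6, d = 2.
So f(x) = -x^3 + 2x^2 - 6x + 2.
The constant term is 2.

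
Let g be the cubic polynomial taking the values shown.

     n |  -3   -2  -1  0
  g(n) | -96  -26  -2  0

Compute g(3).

Using the Lagrange interpolation formula with nodes -3, -2, -1, 0:
  L_0(n) = (n + 2)(n + 1)n / -6
  L_1(n) = (n + 3)(n + 1)n / 2
  L_2(n) = (n + 3)(n + 2)n / -2
  L_3(n) = (n + 3)(n + 2)(n + 1) / 6
Then g(n) = -96·L_0(n) - 26·L_1(n) - 2·L_2(n) + 0·L_3(n).
Expanding and collecting terms gives g(n) = 4n³ + n² - n.
Evaluating at n = 3: g(3) = 114.

114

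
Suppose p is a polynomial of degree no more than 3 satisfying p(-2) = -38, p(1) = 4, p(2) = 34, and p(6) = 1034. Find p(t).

Using the Lagrange interpolation formula with nodes -2, 1, 2, 6:
  L_0(t) = (t - 1)(t - 2)(t - 6) / -96
  L_1(t) = (t + 2)(t - 2)(t - 6) / 15
  L_2(t) = (t + 2)(t - 1)(t - 6) / -16
  L_3(t) = (t + 2)(t - 1)(t - 2) / 160
Then p(t) = -38·L_0(t) + 4·L_1(t) + 34·L_2(t) + 1034·L_3(t).
Expanding and collecting terms gives p(t) = 5t^3 - t^2 - 2t + 2.
Check: p(6) = 1034. ✓

p(t) = 5t^3 - t^2 - 2t + 2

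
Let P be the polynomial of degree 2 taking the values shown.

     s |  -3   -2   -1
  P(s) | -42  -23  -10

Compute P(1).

-2

Forward differences of the values at s = -3, -2, -1:
  P  : -42  -23  -10
  Δ  : 19  13
  Δ^2: -6
The second differences are constant, confirming degree 2.
Interpolating (Newton forward form) and evaluating at s = 1 gives P(1) = -2.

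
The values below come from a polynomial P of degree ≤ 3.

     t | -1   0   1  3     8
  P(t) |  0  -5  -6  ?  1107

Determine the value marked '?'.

The 4 known points determine the degree-3 polynomial uniquely.
Write P(t) = at^3 + bt^2 + ct + d. Substituting each data point gives a linear system:
  -a + b - c + d = 0
  d = -5
  a + b + c + d = -6
  512a + 64b + 8c + d = 1107
Solving the system yields a = 2, b = 2, c = -5, d = -5.
So P(t) = 2t³ + 2t² - 5t - 5.
Then P(3) = 52.

52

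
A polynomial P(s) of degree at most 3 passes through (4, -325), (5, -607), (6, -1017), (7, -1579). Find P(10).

-4417

Forward differences of the values at s = 4, 5, 6, 7:
  P  : -325  -607  -1017  -1579
  Δ  : -282  -410  -562
  Δ^2: -128  -152
  Δ^3: -24
The third differences are constant, confirming degree 3.
Interpolating (Newton forward form) and evaluating at s = 10 gives P(10) = -4417.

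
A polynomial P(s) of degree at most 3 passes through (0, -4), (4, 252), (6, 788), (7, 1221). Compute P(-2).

Using the Lagrange interpolation formula with nodes 0, 4, 6, 7:
  L_0(s) = (s - 4)(s - 6)(s - 7) / -168
  L_1(s) = s(s - 6)(s - 7) / 24
  L_2(s) = s(s - 4)(s - 7) / -12
  L_3(s) = s(s - 4)(s - 6) / 21
Then P(s) = -4·L_0(s) + 252·L_1(s) + 788·L_2(s) + 1221·L_3(s).
Expanding and collecting terms gives P(s) = 3s³ + 4s² - 4.
Evaluating at s = -2: P(-2) = -12.

-12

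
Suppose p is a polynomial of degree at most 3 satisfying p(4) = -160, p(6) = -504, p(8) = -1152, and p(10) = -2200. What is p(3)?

Using the Lagrange interpolation formula with nodes 4, 6, 8, 10:
  L_0(u) = (u - 6)(u - 8)(u - 10) / -48
  L_1(u) = (u - 4)(u - 8)(u - 10) / 16
  L_2(u) = (u - 4)(u - 6)(u - 10) / -16
  L_3(u) = (u - 4)(u - 6)(u - 8) / 48
Then p(u) = -160·L_0(u) - 504·L_1(u) - 1152·L_2(u) - 2200·L_3(u).
Expanding and collecting terms gives p(u) = -2u^3 - 2u^2.
Evaluating at u = 3: p(3) = -72.

-72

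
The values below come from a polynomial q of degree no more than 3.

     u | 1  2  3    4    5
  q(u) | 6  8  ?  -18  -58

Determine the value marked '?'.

The 4 known points determine the degree-3 polynomial uniquely.
Write q(u) = au^3 + bu^2 + cu + d. Substituting each data point gives a linear system:
  a + b + c + d = 6
  8a + 4b + 2c + d = 8
  64a + 16b + 4c + d = -18
  125a + 25b + 5c + d = -58
Solving the system yields a = -1, b = 2, c = 3, d = 2.
So q(u) = -u³ + 2u² + 3u + 2.
Then q(3) = 2.

2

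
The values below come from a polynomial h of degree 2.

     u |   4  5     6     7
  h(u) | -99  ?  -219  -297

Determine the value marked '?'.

On equispaced nodes a degree-2 polynomial has vanishing third forward difference, so
  - h(4) + 3·h(5) - 3·h(6) + h(7) = 0.
Substituting the known values and solving for h(5):
  3·h(5) = -459
  h(5) = -153.

-153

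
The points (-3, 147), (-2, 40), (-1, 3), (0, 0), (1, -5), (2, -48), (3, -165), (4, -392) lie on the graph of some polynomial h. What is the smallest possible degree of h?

3

Forward differences of the values at n = -3, -2, -1, 0, 1, 2, 3, 4:
  h  : 147  40  3  0  -5  -48  -165  -392
  Δ  : -107  -37  -3  -5  -43  -117  -227
  Δ^2: 70  34  -2  -38  -74  -110
  Δ^3: -36  -36  -36  -36  -36
  Δ^4: 0  0  0  0
  Δ^5: 0  0  0
  Δ^6: 0  0
  Δ^7: 0
The third differences are constant (-36) and nonzero, while all higher differences vanish, so the minimal degree is 3.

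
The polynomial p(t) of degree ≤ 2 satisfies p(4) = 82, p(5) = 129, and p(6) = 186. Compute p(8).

Write p(t) = at^2 + bt + c. Substituting each data point gives a linear system:
  16a + 4b + c = 82
  25a + 5b + c = 129
  36a + 6b + c = 186
Solving the system yields a = 5, b = 2, c = -6.
So p(t) = 5t^2 + 2t - 6.
Then p(8) = 330.

330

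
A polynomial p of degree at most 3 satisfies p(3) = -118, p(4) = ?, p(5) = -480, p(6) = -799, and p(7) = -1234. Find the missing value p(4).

-259

On equispaced nodes a degree-3 polynomial has vanishing fourth forward difference, so
  p(3) - 4·p(4) + 6·p(5) - 4·p(6) + p(7) = 0.
Substituting the known values and solving for p(4):
  -4·p(4) = 1036
  p(4) = -259.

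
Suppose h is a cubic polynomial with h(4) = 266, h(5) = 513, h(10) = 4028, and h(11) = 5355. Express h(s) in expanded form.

h(s) = 4s^3 + 3s - 2

Using the Lagrange interpolation formula with nodes 4, 5, 10, 11:
  L_0(s) = (s - 5)(s - 10)(s - 11) / -42
  L_1(s) = (s - 4)(s - 10)(s - 11) / 30
  L_2(s) = (s - 4)(s - 5)(s - 11) / -30
  L_3(s) = (s - 4)(s - 5)(s - 10) / 42
Then h(s) = 266·L_0(s) + 513·L_1(s) + 4028·L_2(s) + 5355·L_3(s).
Expanding and collecting terms gives h(s) = 4s^3 + 3s - 2.
Check: h(4) = 266. ✓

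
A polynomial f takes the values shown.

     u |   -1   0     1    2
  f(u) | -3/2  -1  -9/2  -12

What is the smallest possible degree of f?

Forward differences of the values at u = -1, 0, 1, 2:
  f  : -3/2  -1  -9/2  -12
  Δ  : 1/2  -7/2  -15/2
  Δ^2: -4  -4
  Δ^3: 0
The second differences are constant (-4) and nonzero, while all higher differences vanish, so the minimal degree is 2.

2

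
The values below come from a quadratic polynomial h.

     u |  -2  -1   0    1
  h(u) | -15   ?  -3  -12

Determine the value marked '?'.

The 3 known points determine the degree-2 polynomial uniquely.
Write h(u) = au^2 + bu + c. Substituting each data point gives a linear system:
  4a - 2b + c = -15
  c = -3
  a + b + c = -12
Solving the system yields a = -5, b = -4, c = -3.
So h(u) = -5u² - 4u - 3.
Then h(-1) = -4.

-4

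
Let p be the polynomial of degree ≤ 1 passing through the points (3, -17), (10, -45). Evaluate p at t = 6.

Write p(t) = at + b. Substituting each data point gives a linear system:
  3a + b = -17
  10a + b = -45
Solving the system yields a = -4, b = -5.
So p(t) = -4t - 5.
Then p(6) = -29.

-29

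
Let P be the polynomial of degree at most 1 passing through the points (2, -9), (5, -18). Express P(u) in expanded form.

Write P(u) = au + b. Substituting each data point gives a linear system:
  2a + b = -9
  5a + b = -18
Solving the system yields a = -3, b = -3.
So P(u) = -3u - 3.
Check: P(5) = -18. ✓

P(u) = -3u - 3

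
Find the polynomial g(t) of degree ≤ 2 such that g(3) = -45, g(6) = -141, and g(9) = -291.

g(t) = -3t^2 - 5t - 3

Using the Lagrange interpolation formula with nodes 3, 6, 9:
  L_0(t) = (t - 6)(t - 9) / 18
  L_1(t) = (t - 3)(t - 9) / -9
  L_2(t) = (t - 3)(t - 6) / 18
Then g(t) = -45·L_0(t) - 141·L_1(t) - 291·L_2(t).
Expanding and collecting terms gives g(t) = -3t² - 5t - 3.
Check: g(9) = -291. ✓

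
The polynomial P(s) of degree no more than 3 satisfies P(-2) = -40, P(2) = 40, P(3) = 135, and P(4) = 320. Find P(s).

P(s) = 5s^3

Write P(s) = as^3 + bs^2 + cs + d. Substituting each data point gives a linear system:
  -8a + 4b - 2c + d = -40
  8a + 4b + 2c + d = 40
  27a + 9b + 3c + d = 135
  64a + 16b + 4c + d = 320
Solving the system yields a = 5, b = 0, c = 0, d = 0.
So P(s) = 5s³.
Check: P(-2) = -40. ✓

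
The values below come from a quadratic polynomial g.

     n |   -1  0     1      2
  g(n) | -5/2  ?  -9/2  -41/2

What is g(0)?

3/2

On equispaced nodes a degree-2 polynomial has vanishing third forward difference, so
  - g(-1) + 3·g(0) - 3·g(1) + g(2) = 0.
Substituting the known values and solving for g(0):
  3·g(0) = 9/2
  g(0) = 3/2.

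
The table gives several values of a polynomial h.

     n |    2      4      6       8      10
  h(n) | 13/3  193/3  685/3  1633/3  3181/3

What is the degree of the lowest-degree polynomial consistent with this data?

Forward differences of the values at n = 2, 4, 6, 8, 10:
  h  : 13/3  193/3  685/3  1633/3  3181/3
  Δ  : 60  164  316  516
  Δ^2: 104  152  200
  Δ^3: 48  48
  Δ^4: 0
The third differences are constant (48) and nonzero, while all higher differences vanish, so the minimal degree is 3.

3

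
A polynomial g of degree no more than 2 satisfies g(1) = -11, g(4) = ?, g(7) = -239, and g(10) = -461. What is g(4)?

-89

The 3 known points determine the degree-2 polynomial uniquely.
Write g(s) = as^2 + bs + c. Substituting each data point gives a linear system:
  a + b + c = -11
  49a + 7b + c = -239
  100a + 10b + c = -461
Solving the system yields a = -4, b = -6, c = -1.
So g(s) = -4s² - 6s - 1.
Then g(4) = -89.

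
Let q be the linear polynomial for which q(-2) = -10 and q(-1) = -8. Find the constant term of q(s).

Write q(s) = as + b. Substituting each data point gives a linear system:
  -2a + b = -10
  -a + b = -8
Solving the system yields a = 2, b = -6.
So q(s) = 2s - 6.
The constant term is -6.

-6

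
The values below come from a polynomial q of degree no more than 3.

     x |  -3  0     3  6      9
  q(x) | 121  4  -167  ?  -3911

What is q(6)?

-1202

On equispaced nodes a degree-3 polynomial has vanishing fourth forward difference, so
  q(-3) - 4·q(0) + 6·q(3) - 4·q(6) + q(9) = 0.
Substituting the known values and solving for q(6):
  -4·q(6) = 4808
  q(6) = -1202.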